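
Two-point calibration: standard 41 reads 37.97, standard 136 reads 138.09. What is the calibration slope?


slope = (y2 - y1) / (x2 - x1)
= (138.09 - 37.97) / (136 - 41)
= 100.1200 / 95
= 1.0539

1.0539


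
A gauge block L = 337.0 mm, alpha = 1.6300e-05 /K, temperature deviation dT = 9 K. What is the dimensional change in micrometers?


dL = L * alpha * dT
= 337.0 * 1.6300e-05 * 9
= 0.0494379 mm
dL_um = 0.0494379 * 1000 = 49.4379 um

49.4379


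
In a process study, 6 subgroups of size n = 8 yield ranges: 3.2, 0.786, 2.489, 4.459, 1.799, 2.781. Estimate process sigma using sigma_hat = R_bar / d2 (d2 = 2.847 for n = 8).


R_bar = (3.2 + 0.786 + 2.489 + 4.459 + 1.799 + 2.781) / 6
R_bar = 15.514 / 6 = 2.5856667
sigma_hat = R_bar / d2 = 2.5856667 / 2.847 = 0.9082

0.9082


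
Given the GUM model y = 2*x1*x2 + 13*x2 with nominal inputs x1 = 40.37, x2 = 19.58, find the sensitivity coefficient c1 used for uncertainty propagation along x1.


y = 2*x1*x2 + 13*x2
dy/dx1 = 2*x2
Evaluate at x2 = 19.58: c1 = 2 * 19.58
c1 = 39.1600

39.1600


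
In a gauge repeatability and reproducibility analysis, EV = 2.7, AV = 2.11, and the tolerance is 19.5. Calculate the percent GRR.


GRR = sqrt(EV^2 + AV^2) = sqrt(2.7^2 + 2.11^2) = 3.4266748
%GRR = GRR / tol * 100 = 3.4266748 / 19.5 * 100
%GRR = 17.5727

17.5727


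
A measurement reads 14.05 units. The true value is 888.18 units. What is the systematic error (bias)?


Systematic error = measured - true
= 14.05 - 888.18
= -874.1300

-874.1300


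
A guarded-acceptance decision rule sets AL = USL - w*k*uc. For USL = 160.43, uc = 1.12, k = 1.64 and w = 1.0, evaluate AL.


U = k * uc = 1.64 * 1.12 = 1.8368
guard band g = w * U = 1.0 * 1.8368 = 1.8368
AL = USL - g = 160.43 - 1.8368
AL = 158.5932

158.5932


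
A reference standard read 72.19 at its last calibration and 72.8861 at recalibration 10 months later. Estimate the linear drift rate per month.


rate = (v2 - v1) / months
= (72.8861 - 72.19) / 10
= 0.6961 / 10
= 0.0696

0.0696


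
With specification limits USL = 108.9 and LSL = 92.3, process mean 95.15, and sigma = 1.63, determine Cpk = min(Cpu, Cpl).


Cpu = (USL - mean) / (3*sigma) = (108.9 - 95.15) / (3*1.63) = 2.8119
Cpl = (mean - LSL) / (3*sigma) = (95.15 - 92.3) / (3*1.63) = 0.5828
Cpk = min(Cpu, Cpl) = 0.5828

0.5828


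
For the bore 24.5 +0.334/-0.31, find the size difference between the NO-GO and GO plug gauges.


GO = nominal - lower_tol (smallest hole = maximum material condition)
GO = 24.5 - 0.31 = 24.19
NO-GO = nominal + upper_tol (largest hole = least material condition)
NO-GO = 24.5 + 0.334 = 24.834
spread = NO-GO - GO = 24.834 - 24.19 = 0.6440

0.6440


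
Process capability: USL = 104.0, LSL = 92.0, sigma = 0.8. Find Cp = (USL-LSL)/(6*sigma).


Cp = (USL - LSL) / (6 * sigma)
= (104.0 - 92.0) / (6 * 0.8)
= 12.0000 / 4.8000
= 2.5000

2.5000


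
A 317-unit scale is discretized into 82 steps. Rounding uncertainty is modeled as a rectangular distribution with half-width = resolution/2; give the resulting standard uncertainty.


resolution = range / divisions
resolution = 317 / 82 = 3.8658537
u_res = resolution / (2*sqrt(3))
u_res = 3.8658537 / 3.4641016
u_res = 1.1160

1.1160


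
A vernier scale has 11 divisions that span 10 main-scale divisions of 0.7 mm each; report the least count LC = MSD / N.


LC = MSD / n_div
= 0.7 / 11
= 0.0636

0.0636


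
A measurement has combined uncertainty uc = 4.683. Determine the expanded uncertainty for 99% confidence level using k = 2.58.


U = k * uc
U = 2.58 * 4.683
U = 12.0821

12.0821


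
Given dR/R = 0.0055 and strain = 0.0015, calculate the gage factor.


GF = (dR/R) / epsilon
= 0.0055 / 0.0015
= 3.6667

3.6667


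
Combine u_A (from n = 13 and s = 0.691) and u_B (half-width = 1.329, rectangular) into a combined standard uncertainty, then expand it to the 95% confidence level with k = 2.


u_A = s / sqrt(n) = 0.691 / sqrt(13) = 0.19164892
u_B = half_width / sqrt(3) = 1.329 / sqrt(3) = 0.76729851
uc = sqrt(u_A^2 + u_B^2) = sqrt(0.19164892^2 + 0.76729851^2) = 0.7908706
U = k * uc = 2 * 0.7908706
U = 1.5817

1.5817


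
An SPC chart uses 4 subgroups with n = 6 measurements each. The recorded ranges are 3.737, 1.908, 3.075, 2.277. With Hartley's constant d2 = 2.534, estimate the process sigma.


R_bar = (3.737 + 1.908 + 3.075 + 2.277) / 4
R_bar = 10.997 / 4 = 2.74925
sigma_hat = R_bar / d2 = 2.74925 / 2.534 = 1.0849

1.0849


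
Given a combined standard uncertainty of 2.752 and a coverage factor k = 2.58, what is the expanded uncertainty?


U = k * uc
U = 2.58 * 2.752
U = 7.1002

7.1002


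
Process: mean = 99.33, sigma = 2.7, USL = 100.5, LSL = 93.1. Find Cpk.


Cpu = (USL - mean) / (3*sigma) = (100.5 - 99.33) / (3*2.7) = 0.1444
Cpl = (mean - LSL) / (3*sigma) = (99.33 - 93.1) / (3*2.7) = 0.7691
Cpk = min(Cpu, Cpl) = 0.1444

0.1444


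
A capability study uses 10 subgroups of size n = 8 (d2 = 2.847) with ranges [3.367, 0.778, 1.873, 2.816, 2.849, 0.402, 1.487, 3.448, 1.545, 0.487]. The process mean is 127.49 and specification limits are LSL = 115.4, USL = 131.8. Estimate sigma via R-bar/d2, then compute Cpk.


R_bar = (3.367 + 0.778 + 1.873 + 2.816 + 2.849 + 0.402 + 1.487 + 3.448 + 1.545 + 0.487) / 10 = 1.9052
sigma = R_bar / d2 = 1.9052 / 2.847 = 0.66919564
Cp = (USL - LSL)/(6*sigma) = (131.8 - 115.4)/(6*0.66919564) = 4.0845
Cpu = (131.8 - 127.49)/(3*0.66919564) = 2.1469
Cpl = (127.49 - 115.4)/(3*0.66919564) = 6.0222
Cpk = min(Cpu, Cpl) = 2.1469

2.1469


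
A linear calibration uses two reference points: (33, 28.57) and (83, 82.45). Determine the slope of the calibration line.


slope = (y2 - y1) / (x2 - x1)
= (82.45 - 28.57) / (83 - 33)
= 53.8800 / 50
= 1.0776

1.0776


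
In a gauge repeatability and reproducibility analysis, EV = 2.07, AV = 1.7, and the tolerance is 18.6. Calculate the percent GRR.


GRR = sqrt(EV^2 + AV^2) = sqrt(2.07^2 + 1.7^2) = 2.6786004
%GRR = GRR / tol * 100 = 2.6786004 / 18.6 * 100
%GRR = 14.4011

14.4011


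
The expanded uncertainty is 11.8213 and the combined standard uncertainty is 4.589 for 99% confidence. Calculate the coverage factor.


k = U / uc
k = 11.8213 / 4.589
k = 2.576

2.576


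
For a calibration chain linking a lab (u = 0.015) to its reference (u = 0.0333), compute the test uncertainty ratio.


TUR = u_lab / u_ref
= 0.015 / 0.0333
= 0.4505

0.4505


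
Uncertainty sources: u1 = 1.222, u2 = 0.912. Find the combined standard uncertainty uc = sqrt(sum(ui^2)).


uc = sqrt(1.222^2 + 0.912^2)
uc = sqrt(2.325028)
uc = 1.5248

1.5248


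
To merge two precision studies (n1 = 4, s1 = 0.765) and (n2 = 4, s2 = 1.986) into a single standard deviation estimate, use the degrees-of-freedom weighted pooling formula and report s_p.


s_p = sqrt(((n1-1)*s1^2 + (n2-1)*s2^2) / (n1+n2-2))
numerator = (4-1)*0.765^2 + (4-1)*1.986^2 = 1.755675 + 11.832588 = 13.588263
denominator = 4 + 4 - 2 = 6
s_p^2 = 13.588263 / 6 = 2.2647105
s_p = sqrt(2.2647105) = 1.5049

1.5049


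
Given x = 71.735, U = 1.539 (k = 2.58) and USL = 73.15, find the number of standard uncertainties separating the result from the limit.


u = U / k = 1.539 / 2.58 = 0.59651163
margin = |USL - x| = |73.15 - 71.735| = 1.415
z = margin / u = 1.415 / 0.59651163
z = 2.3721

2.3721


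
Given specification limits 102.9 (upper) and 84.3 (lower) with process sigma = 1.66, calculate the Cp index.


Cp = (USL - LSL) / (6 * sigma)
= (102.9 - 84.3) / (6 * 1.66)
= 18.6000 / 9.9600
= 1.8675

1.8675


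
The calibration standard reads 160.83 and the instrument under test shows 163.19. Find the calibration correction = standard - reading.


Correction = standard - reading
= 160.83 - 163.19
= -2.3600

-2.3600


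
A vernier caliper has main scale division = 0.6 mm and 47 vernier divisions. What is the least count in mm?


LC = MSD / n_div
= 0.6 / 47
= 0.0128

0.0128


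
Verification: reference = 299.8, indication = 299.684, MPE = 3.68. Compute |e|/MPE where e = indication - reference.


e = indication - reference = 299.684 - 299.8 = -0.1160
|e| = 0.1160
ratio = |e| / MPE = 0.1160 / 3.68
ratio = 0.0315

0.0315


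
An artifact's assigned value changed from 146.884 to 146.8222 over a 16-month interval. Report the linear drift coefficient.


rate = (v2 - v1) / months
= (146.8222 - 146.884) / 16
= -0.0618 / 16
= -0.0039

-0.0039


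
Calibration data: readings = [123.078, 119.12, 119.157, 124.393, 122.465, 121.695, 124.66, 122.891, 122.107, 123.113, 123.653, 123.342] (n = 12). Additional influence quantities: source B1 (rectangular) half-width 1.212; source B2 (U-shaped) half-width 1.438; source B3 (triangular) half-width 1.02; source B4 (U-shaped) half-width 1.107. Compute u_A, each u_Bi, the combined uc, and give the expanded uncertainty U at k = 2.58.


mean = (123.078 + 119.12 + 119.157 + 124.393 + 122.465 + 121.695 + 124.66 + 122.891 + 122.107 + 123.113 + 123.653 + 123.342) / 12 = 122.4728333
s = sqrt(sum((x - mean)^2)/(n-1)) = 1.772134
u_A = s / sqrt(n) = 1.772134 / sqrt(12) = 0.51157102
u_B1 = 1.212 / sqrt(3) = 0.69974853
u_B2 = 1.438 / sqrt(2) = 1.0168196
u_B3 = 1.02 / sqrt(6) = 0.41641326
u_B4 = 1.107 / sqrt(2) = 0.78276721
uc = sqrt(0.51157102^2 + 0.69974853^2 + 1.0168196^2 + 0.41641326^2 + 0.78276721^2) = 1.6035584
U = k * uc = 2.58 * 1.6035584
U = 4.1372

4.1372


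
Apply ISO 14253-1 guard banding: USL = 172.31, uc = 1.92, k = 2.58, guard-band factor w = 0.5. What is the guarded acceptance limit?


U = k * uc = 2.58 * 1.92 = 4.9536
guard band g = w * U = 0.5 * 4.9536 = 2.4768
AL = USL - g = 172.31 - 2.4768
AL = 169.8332

169.8332


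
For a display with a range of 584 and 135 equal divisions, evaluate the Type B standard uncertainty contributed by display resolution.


resolution = range / divisions
resolution = 584 / 135 = 4.3259259
u_res = resolution / (2*sqrt(3))
u_res = 4.3259259 / 3.4641016
u_res = 1.2488

1.2488


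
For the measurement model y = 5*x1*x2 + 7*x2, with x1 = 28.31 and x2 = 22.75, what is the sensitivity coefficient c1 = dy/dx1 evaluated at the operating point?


y = 5*x1*x2 + 7*x2
dy/dx1 = 5*x2
Evaluate at x2 = 22.75: c1 = 5 * 22.75
c1 = 113.7500

113.7500


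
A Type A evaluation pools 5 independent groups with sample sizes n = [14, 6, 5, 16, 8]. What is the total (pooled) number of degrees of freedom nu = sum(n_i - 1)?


nu = sum_i (n_i - 1)
nu = ((14 - 1) + (6 - 1) + (5 - 1) + (16 - 1) + (8 - 1))
nu = 13 + 5 + 4 + 15 + 7
nu = 44

44


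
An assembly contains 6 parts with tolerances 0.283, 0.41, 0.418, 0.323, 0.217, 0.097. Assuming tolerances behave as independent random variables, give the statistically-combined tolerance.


RSS = sqrt(0.283^2 + 0.41^2 + 0.418^2 + 0.323^2 + 0.217^2 + 0.097^2)
= sqrt(0.58374)
= 0.7640

0.7640


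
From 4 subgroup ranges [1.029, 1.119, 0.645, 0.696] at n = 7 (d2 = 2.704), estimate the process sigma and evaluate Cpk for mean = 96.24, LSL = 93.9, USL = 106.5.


R_bar = (1.029 + 1.119 + 0.645 + 0.696) / 4 = 0.87225
sigma = R_bar / d2 = 0.87225 / 2.704 = 0.32257766
Cp = (USL - LSL)/(6*sigma) = (106.5 - 93.9)/(6*0.32257766) = 6.5101
Cpu = (106.5 - 96.24)/(3*0.32257766) = 10.6021
Cpl = (96.24 - 93.9)/(3*0.32257766) = 2.4180
Cpk = min(Cpu, Cpl) = 2.4180

2.4180


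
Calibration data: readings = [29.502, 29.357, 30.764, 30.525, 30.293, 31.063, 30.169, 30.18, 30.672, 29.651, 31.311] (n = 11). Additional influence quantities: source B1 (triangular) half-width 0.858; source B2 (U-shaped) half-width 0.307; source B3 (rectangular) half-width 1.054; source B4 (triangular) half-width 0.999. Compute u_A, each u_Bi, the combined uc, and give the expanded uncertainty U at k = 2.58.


mean = (29.502 + 29.357 + 30.764 + 30.525 + 30.293 + 31.063 + 30.169 + 30.18 + 30.672 + 29.651 + 31.311) / 11 = 30.317
s = sqrt(sum((x - mean)^2)/(n-1)) = 0.63121153
u_A = s / sqrt(n) = 0.63121153 / sqrt(11) = 0.19031744
u_B1 = 0.858 / sqrt(6) = 0.35027703
u_B2 = 0.307 / sqrt(2) = 0.21708178
u_B3 = 1.054 / sqrt(3) = 0.60852718
u_B4 = 0.999 / sqrt(6) = 0.40784004
uc = sqrt(0.19031744^2 + 0.35027703^2 + 0.21708178^2 + 0.60852718^2 + 0.40784004^2) = 0.86178771
U = k * uc = 2.58 * 0.86178771
U = 2.2234

2.2234


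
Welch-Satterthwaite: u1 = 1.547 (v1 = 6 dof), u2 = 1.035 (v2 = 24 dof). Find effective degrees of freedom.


uc = sqrt(u1^2 + u2^2) = sqrt(1.547^2 + 1.035^2) = 1.861299
v_eff = uc^4 / (u1^4/v1 + u2^4/v2)
= 1.861299^4 / (1.547^4/6 + 1.035^4/24)
= 12.002303 / 1.0023883
v_eff = 11.9737

11.9737


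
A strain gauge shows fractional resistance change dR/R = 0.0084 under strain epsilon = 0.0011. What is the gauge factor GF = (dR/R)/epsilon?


GF = (dR/R) / epsilon
= 0.0084 / 0.0011
= 7.6364

7.6364


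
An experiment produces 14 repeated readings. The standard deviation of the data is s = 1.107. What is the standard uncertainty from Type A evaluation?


u_A = s / sqrt(n)
u_A = 1.107 / sqrt(14)
u_A = 1.107 / 3.7416574
u_A = 0.2959

0.2959


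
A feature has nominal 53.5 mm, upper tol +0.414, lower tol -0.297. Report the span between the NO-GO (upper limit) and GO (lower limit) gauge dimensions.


GO = nominal - lower_tol (smallest hole = maximum material condition)
GO = 53.5 - 0.297 = 53.203
NO-GO = nominal + upper_tol (largest hole = least material condition)
NO-GO = 53.5 + 0.414 = 53.914
spread = NO-GO - GO = 53.914 - 53.203 = 0.7110

0.7110


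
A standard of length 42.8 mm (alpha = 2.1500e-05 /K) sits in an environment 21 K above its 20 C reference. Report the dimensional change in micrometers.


dL = L * alpha * dT
= 42.8 * 2.1500e-05 * 21
= 0.0193242 mm
dL_um = 0.0193242 * 1000 = 19.3242 um

19.3242


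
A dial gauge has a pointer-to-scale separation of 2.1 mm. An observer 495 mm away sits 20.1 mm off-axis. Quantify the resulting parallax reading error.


error = h * offset / d
= 2.1 * 20.1 / 495
= 0.0853

0.0853


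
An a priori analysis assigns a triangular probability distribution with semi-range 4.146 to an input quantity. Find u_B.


u_B = half_width / sqrt(6)
u_B = 4.146 / 2.4494897
u_B = 1.6926

1.6926


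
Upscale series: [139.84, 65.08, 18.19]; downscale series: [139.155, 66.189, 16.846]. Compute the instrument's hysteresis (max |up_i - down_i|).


|139.84 - 139.155| = 0.6850
|65.08 - 66.189| = 1.1090
|18.19 - 16.846| = 1.3440
hysteresis = max(diffs) = 1.3440

1.3440


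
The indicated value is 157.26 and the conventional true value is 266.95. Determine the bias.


Systematic error = measured - true
= 157.26 - 266.95
= -109.6900

-109.6900


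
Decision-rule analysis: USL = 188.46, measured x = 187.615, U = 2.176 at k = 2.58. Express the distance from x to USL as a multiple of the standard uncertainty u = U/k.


u = U / k = 2.176 / 2.58 = 0.84341085
margin = |USL - x| = |188.46 - 187.615| = 0.845
z = margin / u = 0.845 / 0.84341085
z = 1.0019

1.0019


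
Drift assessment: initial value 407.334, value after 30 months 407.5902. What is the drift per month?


rate = (v2 - v1) / months
= (407.5902 - 407.334) / 30
= 0.2562 / 30
= 0.0085

0.0085


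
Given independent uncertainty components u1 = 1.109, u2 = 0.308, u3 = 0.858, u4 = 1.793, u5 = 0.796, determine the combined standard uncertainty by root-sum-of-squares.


uc = sqrt(1.109^2 + 0.308^2 + 0.858^2 + 1.793^2 + 0.796^2)
uc = sqrt(5.909374)
uc = 2.4309

2.4309


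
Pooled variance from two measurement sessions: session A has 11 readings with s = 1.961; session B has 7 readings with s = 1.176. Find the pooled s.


s_p = sqrt(((n1-1)*s1^2 + (n2-1)*s2^2) / (n1+n2-2))
numerator = (11-1)*1.961^2 + (7-1)*1.176^2 = 38.45521 + 8.297856 = 46.753066
denominator = 11 + 7 - 2 = 16
s_p^2 = 46.753066 / 16 = 2.9220666
s_p = sqrt(2.9220666) = 1.7094

1.7094


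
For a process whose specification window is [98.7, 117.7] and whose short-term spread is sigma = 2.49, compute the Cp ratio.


Cp = (USL - LSL) / (6 * sigma)
= (117.7 - 98.7) / (6 * 2.49)
= 19.0000 / 14.9400
= 1.2718

1.2718


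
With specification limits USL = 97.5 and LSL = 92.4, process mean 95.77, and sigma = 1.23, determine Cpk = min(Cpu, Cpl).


Cpu = (USL - mean) / (3*sigma) = (97.5 - 95.77) / (3*1.23) = 0.4688
Cpl = (mean - LSL) / (3*sigma) = (95.77 - 92.4) / (3*1.23) = 0.9133
Cpk = min(Cpu, Cpl) = 0.4688

0.4688


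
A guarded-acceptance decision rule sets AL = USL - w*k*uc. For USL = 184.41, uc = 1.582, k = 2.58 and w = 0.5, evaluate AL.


U = k * uc = 2.58 * 1.582 = 4.08156
guard band g = w * U = 0.5 * 4.08156 = 2.04078
AL = USL - g = 184.41 - 2.04078
AL = 182.3692

182.3692


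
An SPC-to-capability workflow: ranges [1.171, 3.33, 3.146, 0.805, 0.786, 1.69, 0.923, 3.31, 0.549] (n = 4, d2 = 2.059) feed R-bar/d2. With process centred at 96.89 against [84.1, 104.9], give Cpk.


R_bar = (1.171 + 3.33 + 3.146 + 0.805 + 0.786 + 1.69 + 0.923 + 3.31 + 0.549) / 9 = 1.7455556
sigma = R_bar / d2 = 1.7455556 / 2.059 = 0.84776863
Cp = (USL - LSL)/(6*sigma) = (104.9 - 84.1)/(6*0.84776863) = 4.0892
Cpu = (104.9 - 96.89)/(3*0.84776863) = 3.1494
Cpl = (96.89 - 84.1)/(3*0.84776863) = 5.0289
Cpk = min(Cpu, Cpl) = 3.1494

3.1494


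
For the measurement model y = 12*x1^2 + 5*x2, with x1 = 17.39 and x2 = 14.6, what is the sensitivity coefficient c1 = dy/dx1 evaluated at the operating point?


y = 12*x1^2 + 5*x2
dy/dx1 = 2*12*x1
Evaluate at x1 = 17.39: c1 = 24 * 17.39
c1 = 417.3600

417.3600


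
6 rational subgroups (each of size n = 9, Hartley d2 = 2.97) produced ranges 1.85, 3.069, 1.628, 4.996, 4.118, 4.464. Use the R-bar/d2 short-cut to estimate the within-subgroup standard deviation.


R_bar = (1.85 + 3.069 + 1.628 + 4.996 + 4.118 + 4.464) / 6
R_bar = 20.125 / 6 = 3.3541667
sigma_hat = R_bar / d2 = 3.3541667 / 2.97 = 1.1293

1.1293


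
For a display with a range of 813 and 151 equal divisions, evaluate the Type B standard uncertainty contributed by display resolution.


resolution = range / divisions
resolution = 813 / 151 = 5.384106
u_res = resolution / (2*sqrt(3))
u_res = 5.384106 / 3.4641016
u_res = 1.5543

1.5543


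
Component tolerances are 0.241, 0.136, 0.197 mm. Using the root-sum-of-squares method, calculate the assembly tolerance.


RSS = sqrt(0.241^2 + 0.136^2 + 0.197^2)
= sqrt(0.115386)
= 0.3397

0.3397


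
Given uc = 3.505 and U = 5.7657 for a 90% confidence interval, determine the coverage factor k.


k = U / uc
k = 5.7657 / 3.505
k = 1.645

1.645


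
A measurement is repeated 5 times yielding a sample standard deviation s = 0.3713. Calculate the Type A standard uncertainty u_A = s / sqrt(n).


u_A = s / sqrt(n)
u_A = 0.3713 / sqrt(5)
u_A = 0.3713 / 2.236068
u_A = 0.1661

0.1661


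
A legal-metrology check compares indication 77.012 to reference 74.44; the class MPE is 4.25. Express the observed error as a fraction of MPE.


e = indication - reference = 77.012 - 74.44 = 2.5720
|e| = 2.5720
ratio = |e| / MPE = 2.5720 / 4.25
ratio = 0.6052

0.6052


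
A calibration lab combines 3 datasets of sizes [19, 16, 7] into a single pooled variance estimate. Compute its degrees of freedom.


nu = sum_i (n_i - 1)
nu = ((19 - 1) + (16 - 1) + (7 - 1))
nu = 18 + 15 + 6
nu = 39

39


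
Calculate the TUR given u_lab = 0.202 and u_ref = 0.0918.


TUR = u_lab / u_ref
= 0.202 / 0.0918
= 2.2004

2.2004


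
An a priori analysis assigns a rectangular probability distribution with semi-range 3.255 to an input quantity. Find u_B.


u_B = half_width / sqrt(3)
u_B = 3.255 / 1.7320508
u_B = 1.8793

1.8793


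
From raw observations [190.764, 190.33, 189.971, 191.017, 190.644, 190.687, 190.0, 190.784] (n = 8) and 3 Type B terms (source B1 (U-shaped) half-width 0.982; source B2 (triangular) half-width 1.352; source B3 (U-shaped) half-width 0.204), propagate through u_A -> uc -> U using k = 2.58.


mean = (190.764 + 190.33 + 189.971 + 191.017 + 190.644 + 190.687 + 190.0 + 190.784) / 8 = 190.524625
s = sqrt(sum((x - mean)^2)/(n-1)) = 0.38307699
u_A = s / sqrt(n) = 0.38307699 / sqrt(8) = 0.13543817
u_B1 = 0.982 / sqrt(2) = 0.69437886
u_B2 = 1.352 / sqrt(6) = 0.55195169
u_B3 = 0.204 / sqrt(2) = 0.14424978
uc = sqrt(0.13543817^2 + 0.69437886^2 + 0.55195169^2 + 0.14424978^2) = 0.90882571
U = k * uc = 2.58 * 0.90882571
U = 2.3448

2.3448


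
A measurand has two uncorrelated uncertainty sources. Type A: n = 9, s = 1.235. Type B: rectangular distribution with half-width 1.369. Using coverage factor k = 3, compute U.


u_A = s / sqrt(n) = 1.235 / sqrt(9) = 0.41166667
u_B = half_width / sqrt(3) = 1.369 / sqrt(3) = 0.79039252
uc = sqrt(u_A^2 + u_B^2) = sqrt(0.41166667^2 + 0.79039252^2) = 0.89117326
U = k * uc = 3 * 0.89117326
U = 2.6735

2.6735


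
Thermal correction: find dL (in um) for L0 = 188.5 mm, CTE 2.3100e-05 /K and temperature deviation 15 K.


dL = L * alpha * dT
= 188.5 * 2.3100e-05 * 15
= 0.0653152 mm
dL_um = 0.0653152 * 1000 = 65.3152 um

65.3152


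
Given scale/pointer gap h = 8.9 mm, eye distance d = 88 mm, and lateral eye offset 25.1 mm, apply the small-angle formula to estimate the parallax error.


error = h * offset / d
= 8.9 * 25.1 / 88
= 2.5385

2.5385


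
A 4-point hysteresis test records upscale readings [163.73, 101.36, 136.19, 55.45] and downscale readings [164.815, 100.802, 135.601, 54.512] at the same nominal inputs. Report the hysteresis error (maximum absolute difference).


|163.73 - 164.815| = 1.0850
|101.36 - 100.802| = 0.5580
|136.19 - 135.601| = 0.5890
|55.45 - 54.512| = 0.9380
hysteresis = max(diffs) = 1.0850

1.0850


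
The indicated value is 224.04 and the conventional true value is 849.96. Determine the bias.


Systematic error = measured - true
= 224.04 - 849.96
= -625.9200

-625.9200


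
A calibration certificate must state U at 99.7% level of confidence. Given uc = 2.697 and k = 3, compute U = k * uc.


U = k * uc
U = 3 * 2.697
U = 8.0910

8.0910


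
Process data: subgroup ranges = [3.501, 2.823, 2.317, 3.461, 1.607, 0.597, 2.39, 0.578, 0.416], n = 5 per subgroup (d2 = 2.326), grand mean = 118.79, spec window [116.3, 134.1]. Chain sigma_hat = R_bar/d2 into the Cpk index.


R_bar = (3.501 + 2.823 + 2.317 + 3.461 + 1.607 + 0.597 + 2.39 + 0.578 + 0.416) / 9 = 1.9655556
sigma = R_bar / d2 = 1.9655556 / 2.326 = 0.8450368
Cp = (USL - LSL)/(6*sigma) = (134.1 - 116.3)/(6*0.8450368) = 3.5107
Cpu = (134.1 - 118.79)/(3*0.8450368) = 6.0392
Cpl = (118.79 - 116.3)/(3*0.8450368) = 0.9822
Cpk = min(Cpu, Cpl) = 0.9822

0.9822


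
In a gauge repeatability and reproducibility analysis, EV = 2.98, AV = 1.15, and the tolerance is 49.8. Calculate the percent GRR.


GRR = sqrt(EV^2 + AV^2) = sqrt(2.98^2 + 1.15^2) = 3.1941979
%GRR = GRR / tol * 100 = 3.1941979 / 49.8 * 100
%GRR = 6.4141

6.4141


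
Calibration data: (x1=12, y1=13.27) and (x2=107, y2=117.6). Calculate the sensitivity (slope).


slope = (y2 - y1) / (x2 - x1)
= (117.6 - 13.27) / (107 - 12)
= 104.3300 / 95
= 1.0982

1.0982


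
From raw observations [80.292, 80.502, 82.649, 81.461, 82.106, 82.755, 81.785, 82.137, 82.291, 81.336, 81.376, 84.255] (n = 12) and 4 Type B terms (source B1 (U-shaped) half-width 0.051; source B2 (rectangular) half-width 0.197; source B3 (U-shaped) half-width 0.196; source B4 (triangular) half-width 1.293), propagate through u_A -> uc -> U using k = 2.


mean = (80.292 + 80.502 + 82.649 + 81.461 + 82.106 + 82.755 + 81.785 + 82.137 + 82.291 + 81.336 + 81.376 + 84.255) / 12 = 81.91208333
s = sqrt(sum((x - mean)^2)/(n-1)) = 1.0628637
u_A = s / sqrt(n) = 1.0628637 / sqrt(12) = 0.30682232
u_B1 = 0.051 / sqrt(2) = 0.036062446
u_B2 = 0.197 / sqrt(3) = 0.113738
u_B3 = 0.196 / sqrt(2) = 0.13859293
u_B4 = 1.293 / sqrt(6) = 0.52786504
uc = sqrt(0.30682232^2 + 0.036062446^2 + 0.113738^2 + 0.13859293^2 + 0.52786504^2) = 0.63735882
U = k * uc = 2 * 0.63735882
U = 1.2747

1.2747


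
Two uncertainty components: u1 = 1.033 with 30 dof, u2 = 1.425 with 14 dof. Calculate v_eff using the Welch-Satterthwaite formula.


uc = sqrt(u1^2 + u2^2) = sqrt(1.033^2 + 1.425^2) = 1.7600324
v_eff = uc^4 / (u1^4/v1 + u2^4/v2)
= 1.7600324^4 / (1.033^4/30 + 1.425^4/14)
= 9.5958323 / 0.33248724
v_eff = 28.8608

28.8608


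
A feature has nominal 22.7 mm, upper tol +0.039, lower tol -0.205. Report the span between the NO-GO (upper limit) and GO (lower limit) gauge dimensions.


GO = nominal - lower_tol (smallest hole = maximum material condition)
GO = 22.7 - 0.205 = 22.495
NO-GO = nominal + upper_tol (largest hole = least material condition)
NO-GO = 22.7 + 0.039 = 22.739
spread = NO-GO - GO = 22.739 - 22.495 = 0.2440

0.2440


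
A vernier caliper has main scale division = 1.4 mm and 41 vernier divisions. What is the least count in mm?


LC = MSD / n_div
= 1.4 / 41
= 0.0341

0.0341


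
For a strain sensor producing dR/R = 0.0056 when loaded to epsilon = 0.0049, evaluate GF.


GF = (dR/R) / epsilon
= 0.0056 / 0.0049
= 1.1429

1.1429


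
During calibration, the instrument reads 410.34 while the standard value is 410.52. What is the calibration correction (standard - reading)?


Correction = standard - reading
= 410.52 - 410.34
= 0.1800

0.1800


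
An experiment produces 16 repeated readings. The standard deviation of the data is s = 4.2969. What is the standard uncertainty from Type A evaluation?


u_A = s / sqrt(n)
u_A = 4.2969 / sqrt(16)
u_A = 4.2969 / 4
u_A = 1.0742

1.0742


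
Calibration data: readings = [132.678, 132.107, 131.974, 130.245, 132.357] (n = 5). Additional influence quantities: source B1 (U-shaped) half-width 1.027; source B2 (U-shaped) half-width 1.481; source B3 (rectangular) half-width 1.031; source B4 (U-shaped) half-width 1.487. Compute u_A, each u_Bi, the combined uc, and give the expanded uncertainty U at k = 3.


mean = (132.678 + 132.107 + 131.974 + 130.245 + 132.357) / 5 = 131.8722
s = sqrt(sum((x - mean)^2)/(n-1)) = 0.9483695
u_A = s / sqrt(n) = 0.9483695 / sqrt(5) = 0.42412373
u_B1 = 1.027 / sqrt(2) = 0.72619866
u_B2 = 1.481 / sqrt(2) = 1.0472251
u_B3 = 1.031 / sqrt(3) = 0.59524813
u_B4 = 1.487 / sqrt(2) = 1.0514678
uc = sqrt(0.42412373^2 + 0.72619866^2 + 1.0472251^2 + 0.59524813^2 + 1.0514678^2) = 1.8066075
U = k * uc = 3 * 1.8066075
U = 5.4198

5.4198


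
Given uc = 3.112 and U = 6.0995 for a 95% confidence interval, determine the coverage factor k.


k = U / uc
k = 6.0995 / 3.112
k = 1.96

1.96


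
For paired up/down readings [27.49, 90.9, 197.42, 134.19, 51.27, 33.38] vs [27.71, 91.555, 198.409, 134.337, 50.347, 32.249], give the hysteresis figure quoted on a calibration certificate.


|27.49 - 27.71| = 0.2200
|90.9 - 91.555| = 0.6550
|197.42 - 198.409| = 0.9890
|134.19 - 134.337| = 0.1470
|51.27 - 50.347| = 0.9230
|33.38 - 32.249| = 1.1310
hysteresis = max(diffs) = 1.1310

1.1310


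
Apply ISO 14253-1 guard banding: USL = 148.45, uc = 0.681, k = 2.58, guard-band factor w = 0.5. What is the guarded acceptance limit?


U = k * uc = 2.58 * 0.681 = 1.75698
guard band g = w * U = 0.5 * 1.75698 = 0.87849
AL = USL - g = 148.45 - 0.87849
AL = 147.5715

147.5715


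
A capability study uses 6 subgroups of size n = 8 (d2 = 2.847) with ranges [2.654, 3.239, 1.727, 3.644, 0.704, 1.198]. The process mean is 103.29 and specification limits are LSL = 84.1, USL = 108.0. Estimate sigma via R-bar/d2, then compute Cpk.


R_bar = (2.654 + 3.239 + 1.727 + 3.644 + 0.704 + 1.198) / 6 = 2.1943333
sigma = R_bar / d2 = 2.1943333 / 2.847 = 0.77075283
Cp = (USL - LSL)/(6*sigma) = (108.0 - 84.1)/(6*0.77075283) = 5.1681
Cpu = (108.0 - 103.29)/(3*0.77075283) = 2.0370
Cpl = (103.29 - 84.1)/(3*0.77075283) = 8.2992
Cpk = min(Cpu, Cpl) = 2.0370

2.0370


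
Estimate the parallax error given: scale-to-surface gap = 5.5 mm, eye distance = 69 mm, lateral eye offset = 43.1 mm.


error = h * offset / d
= 5.5 * 43.1 / 69
= 3.4355

3.4355


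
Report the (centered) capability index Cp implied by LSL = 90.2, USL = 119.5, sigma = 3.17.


Cp = (USL - LSL) / (6 * sigma)
= (119.5 - 90.2) / (6 * 3.17)
= 29.3000 / 19.0200
= 1.5405

1.5405


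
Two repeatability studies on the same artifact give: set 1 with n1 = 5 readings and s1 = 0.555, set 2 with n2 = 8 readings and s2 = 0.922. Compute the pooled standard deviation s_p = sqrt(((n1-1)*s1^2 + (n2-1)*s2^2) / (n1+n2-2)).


s_p = sqrt(((n1-1)*s1^2 + (n2-1)*s2^2) / (n1+n2-2))
numerator = (5-1)*0.555^2 + (8-1)*0.922^2 = 1.2321 + 5.950588 = 7.182688
denominator = 5 + 8 - 2 = 11
s_p^2 = 7.182688 / 11 = 0.65297164
s_p = sqrt(0.65297164) = 0.8081

0.8081


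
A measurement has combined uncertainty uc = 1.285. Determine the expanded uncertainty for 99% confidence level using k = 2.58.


U = k * uc
U = 2.58 * 1.285
U = 3.3153

3.3153


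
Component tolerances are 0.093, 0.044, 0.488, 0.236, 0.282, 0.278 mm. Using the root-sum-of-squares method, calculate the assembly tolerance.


RSS = sqrt(0.093^2 + 0.044^2 + 0.488^2 + 0.236^2 + 0.282^2 + 0.278^2)
= sqrt(0.461233)
= 0.6791

0.6791


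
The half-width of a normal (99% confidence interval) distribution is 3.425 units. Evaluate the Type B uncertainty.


u_B = half_width / 2.576
u_B = 3.425 / 2.576
u_B = 1.3296

1.3296


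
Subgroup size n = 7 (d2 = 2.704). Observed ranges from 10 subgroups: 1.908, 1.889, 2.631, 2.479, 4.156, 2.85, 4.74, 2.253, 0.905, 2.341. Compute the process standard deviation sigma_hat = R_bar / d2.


R_bar = (1.908 + 1.889 + 2.631 + 2.479 + 4.156 + 2.85 + 4.74 + 2.253 + 0.905 + 2.341) / 10
R_bar = 26.152 / 10 = 2.6152
sigma_hat = R_bar / d2 = 2.6152 / 2.704 = 0.9672

0.9672


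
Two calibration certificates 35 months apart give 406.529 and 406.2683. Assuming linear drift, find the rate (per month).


rate = (v2 - v1) / months
= (406.2683 - 406.529) / 35
= -0.2607 / 35
= -0.0074

-0.0074


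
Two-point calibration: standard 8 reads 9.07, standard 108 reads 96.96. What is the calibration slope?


slope = (y2 - y1) / (x2 - x1)
= (96.96 - 9.07) / (108 - 8)
= 87.8900 / 100
= 0.8789

0.8789


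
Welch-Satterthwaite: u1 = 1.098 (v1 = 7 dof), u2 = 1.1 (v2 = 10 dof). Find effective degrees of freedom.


uc = sqrt(u1^2 + u2^2) = sqrt(1.098^2 + 1.1^2) = 1.5542213
v_eff = uc^4 / (u1^4/v1 + u2^4/v2)
= 1.5542213^4 / (1.098^4/7 + 1.1^4/10)
= 5.835142 / 0.35405014
v_eff = 16.4811

16.4811


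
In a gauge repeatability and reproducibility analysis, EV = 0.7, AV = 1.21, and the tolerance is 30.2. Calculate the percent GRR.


GRR = sqrt(EV^2 + AV^2) = sqrt(0.7^2 + 1.21^2) = 1.3978913
%GRR = GRR / tol * 100 = 1.3978913 / 30.2 * 100
%GRR = 4.6288

4.6288


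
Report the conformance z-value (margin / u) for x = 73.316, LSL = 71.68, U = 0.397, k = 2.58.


u = U / k = 0.397 / 2.58 = 0.15387597
margin = |LSL - x| = |71.68 - 73.316| = 1.636
z = margin / u = 1.636 / 0.15387597
z = 10.6319

10.6319


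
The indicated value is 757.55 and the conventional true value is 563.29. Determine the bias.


Systematic error = measured - true
= 757.55 - 563.29
= 194.2600

194.2600


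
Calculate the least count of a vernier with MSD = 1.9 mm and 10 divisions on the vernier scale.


LC = MSD / n_div
= 1.9 / 10
= 0.1900

0.1900


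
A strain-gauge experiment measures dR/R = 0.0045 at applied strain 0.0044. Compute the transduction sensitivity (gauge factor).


GF = (dR/R) / epsilon
= 0.0045 / 0.0044
= 1.0227

1.0227


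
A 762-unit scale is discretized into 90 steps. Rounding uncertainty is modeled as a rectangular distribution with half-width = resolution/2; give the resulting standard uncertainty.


resolution = range / divisions
resolution = 762 / 90 = 8.4666667
u_res = resolution / (2*sqrt(3))
u_res = 8.4666667 / 3.4641016
u_res = 2.4441

2.4441


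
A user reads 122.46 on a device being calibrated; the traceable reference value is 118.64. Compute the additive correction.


Correction = standard - reading
= 118.64 - 122.46
= -3.8200

-3.8200


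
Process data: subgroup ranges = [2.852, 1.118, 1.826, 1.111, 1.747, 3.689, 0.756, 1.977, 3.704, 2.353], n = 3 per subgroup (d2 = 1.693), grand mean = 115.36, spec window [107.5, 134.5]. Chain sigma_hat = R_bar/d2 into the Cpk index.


R_bar = (2.852 + 1.118 + 1.826 + 1.111 + 1.747 + 3.689 + 0.756 + 1.977 + 3.704 + 2.353) / 10 = 2.1133
sigma = R_bar / d2 = 2.1133 / 1.693 = 1.2482575
Cp = (USL - LSL)/(6*sigma) = (134.5 - 107.5)/(6*1.2482575) = 3.6050
Cpu = (134.5 - 115.36)/(3*1.2482575) = 5.1111
Cpl = (115.36 - 107.5)/(3*1.2482575) = 2.0989
Cpk = min(Cpu, Cpl) = 2.0989

2.0989


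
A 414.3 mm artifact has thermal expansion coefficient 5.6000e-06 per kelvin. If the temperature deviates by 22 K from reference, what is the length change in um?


dL = L * alpha * dT
= 414.3 * 5.6000e-06 * 22
= 0.0510418 mm
dL_um = 0.0510418 * 1000 = 51.0418 um

51.0418


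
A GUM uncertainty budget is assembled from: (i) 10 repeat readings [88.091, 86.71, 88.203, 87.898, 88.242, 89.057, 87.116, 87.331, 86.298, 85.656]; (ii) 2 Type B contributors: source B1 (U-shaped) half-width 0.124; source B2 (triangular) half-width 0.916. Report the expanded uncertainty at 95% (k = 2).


mean = (88.091 + 86.71 + 88.203 + 87.898 + 88.242 + 89.057 + 87.116 + 87.331 + 86.298 + 85.656) / 10 = 87.4602
s = sqrt(sum((x - mean)^2)/(n-1)) = 1.0331249
u_A = s / sqrt(n) = 1.0331249 / sqrt(10) = 0.32670278
u_B1 = 0.124 / sqrt(2) = 0.087681241
u_B2 = 0.916 / sqrt(6) = 0.37395543
uc = sqrt(0.32670278^2 + 0.087681241^2 + 0.37395543^2) = 0.50424733
U = k * uc = 2 * 0.50424733
U = 1.0085

1.0085


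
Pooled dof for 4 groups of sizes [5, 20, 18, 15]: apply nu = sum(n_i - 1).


nu = sum_i (n_i - 1)
nu = ((5 - 1) + (20 - 1) + (18 - 1) + (15 - 1))
nu = 4 + 19 + 17 + 14
nu = 54

54


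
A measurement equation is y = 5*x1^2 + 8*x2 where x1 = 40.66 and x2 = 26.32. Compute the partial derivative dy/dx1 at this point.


y = 5*x1^2 + 8*x2
dy/dx1 = 2*5*x1
Evaluate at x1 = 40.66: c1 = 10 * 40.66
c1 = 406.6000

406.6000


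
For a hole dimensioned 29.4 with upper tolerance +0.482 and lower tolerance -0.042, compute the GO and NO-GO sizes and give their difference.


GO = nominal - lower_tol (smallest hole = maximum material condition)
GO = 29.4 - 0.042 = 29.358
NO-GO = nominal + upper_tol (largest hole = least material condition)
NO-GO = 29.4 + 0.482 = 29.882
spread = NO-GO - GO = 29.882 - 29.358 = 0.5240

0.5240


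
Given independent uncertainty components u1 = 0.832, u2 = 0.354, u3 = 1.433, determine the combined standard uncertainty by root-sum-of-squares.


uc = sqrt(0.832^2 + 0.354^2 + 1.433^2)
uc = sqrt(2.871029)
uc = 1.6944

1.6944


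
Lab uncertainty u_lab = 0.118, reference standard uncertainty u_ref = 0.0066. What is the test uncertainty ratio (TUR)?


TUR = u_lab / u_ref
= 0.118 / 0.0066
= 17.8788

17.8788


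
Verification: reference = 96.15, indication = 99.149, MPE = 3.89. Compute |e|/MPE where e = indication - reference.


e = indication - reference = 99.149 - 96.15 = 2.9990
|e| = 2.9990
ratio = |e| / MPE = 2.9990 / 3.89
ratio = 0.7710

0.7710


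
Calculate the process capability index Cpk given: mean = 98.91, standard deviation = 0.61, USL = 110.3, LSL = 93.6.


Cpu = (USL - mean) / (3*sigma) = (110.3 - 98.91) / (3*0.61) = 6.2240
Cpl = (mean - LSL) / (3*sigma) = (98.91 - 93.6) / (3*0.61) = 2.9016
Cpk = min(Cpu, Cpl) = 2.9016

2.9016


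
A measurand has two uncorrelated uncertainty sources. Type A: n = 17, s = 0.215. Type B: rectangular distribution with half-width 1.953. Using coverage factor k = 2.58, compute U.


u_A = s / sqrt(n) = 0.215 / sqrt(17) = 0.052145159
u_B = half_width / sqrt(3) = 1.953 / sqrt(3) = 1.1275651
uc = sqrt(u_A^2 + u_B^2) = sqrt(0.052145159^2 + 1.1275651^2) = 1.1287702
U = k * uc = 2.58 * 1.1287702
U = 2.9122

2.9122


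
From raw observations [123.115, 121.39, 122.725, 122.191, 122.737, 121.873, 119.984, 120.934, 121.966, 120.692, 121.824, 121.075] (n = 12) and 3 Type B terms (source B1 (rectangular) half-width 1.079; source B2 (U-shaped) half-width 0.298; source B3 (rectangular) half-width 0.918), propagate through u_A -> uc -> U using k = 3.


mean = (123.115 + 121.39 + 122.725 + 122.191 + 122.737 + 121.873 + 119.984 + 120.934 + 121.966 + 120.692 + 121.824 + 121.075) / 12 = 121.7088333
s = sqrt(sum((x - mean)^2)/(n-1)) = 0.93023094
u_A = s / sqrt(n) = 0.93023094 / sqrt(12) = 0.26853454
u_B1 = 1.079 / sqrt(3) = 0.62296094
u_B2 = 0.298 / sqrt(2) = 0.21071782
u_B3 = 0.918 / sqrt(3) = 0.53000755
uc = sqrt(0.26853454^2 + 0.62296094^2 + 0.21071782^2 + 0.53000755^2) = 0.88628502
U = k * uc = 3 * 0.88628502
U = 2.6589

2.6589


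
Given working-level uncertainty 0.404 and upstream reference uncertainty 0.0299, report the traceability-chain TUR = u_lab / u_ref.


TUR = u_lab / u_ref
= 0.404 / 0.0299
= 13.5117

13.5117


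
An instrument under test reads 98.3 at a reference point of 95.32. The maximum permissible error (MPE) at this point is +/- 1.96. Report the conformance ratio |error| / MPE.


e = indication - reference = 98.3 - 95.32 = 2.9800
|e| = 2.9800
ratio = |e| / MPE = 2.9800 / 1.96
ratio = 1.5204

1.5204


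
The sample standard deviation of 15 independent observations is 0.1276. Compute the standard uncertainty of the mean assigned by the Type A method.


u_A = s / sqrt(n)
u_A = 0.1276 / sqrt(15)
u_A = 0.1276 / 3.8729833
u_A = 0.0329

0.0329


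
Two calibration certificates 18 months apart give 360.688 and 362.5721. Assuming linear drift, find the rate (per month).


rate = (v2 - v1) / months
= (362.5721 - 360.688) / 18
= 1.8841 / 18
= 0.1047

0.1047


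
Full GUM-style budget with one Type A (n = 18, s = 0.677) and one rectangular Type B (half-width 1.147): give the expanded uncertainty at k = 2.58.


u_A = s / sqrt(n) = 0.677 / sqrt(18) = 0.15957043
u_B = half_width / sqrt(3) = 1.147 / sqrt(3) = 0.66222076
uc = sqrt(u_A^2 + u_B^2) = sqrt(0.15957043^2 + 0.66222076^2) = 0.68117476
U = k * uc = 2.58 * 0.68117476
U = 1.7574

1.7574


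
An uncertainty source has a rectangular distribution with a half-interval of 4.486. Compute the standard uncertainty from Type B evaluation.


u_B = half_width / sqrt(3)
u_B = 4.486 / 1.7320508
u_B = 2.5900

2.5900


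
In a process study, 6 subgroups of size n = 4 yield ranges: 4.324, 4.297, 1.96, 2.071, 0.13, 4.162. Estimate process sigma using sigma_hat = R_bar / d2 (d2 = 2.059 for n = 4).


R_bar = (4.324 + 4.297 + 1.96 + 2.071 + 0.13 + 4.162) / 6
R_bar = 16.944 / 6 = 2.824
sigma_hat = R_bar / d2 = 2.824 / 2.059 = 1.3715

1.3715


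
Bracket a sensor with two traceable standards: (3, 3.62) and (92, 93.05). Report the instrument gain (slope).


slope = (y2 - y1) / (x2 - x1)
= (93.05 - 3.62) / (92 - 3)
= 89.4300 / 89
= 1.0048

1.0048


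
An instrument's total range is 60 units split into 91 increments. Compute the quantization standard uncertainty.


resolution = range / divisions
resolution = 60 / 91 = 0.65934066
u_res = resolution / (2*sqrt(3))
u_res = 0.65934066 / 3.4641016
u_res = 0.1903

0.1903


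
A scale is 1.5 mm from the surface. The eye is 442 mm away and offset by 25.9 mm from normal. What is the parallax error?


error = h * offset / d
= 1.5 * 25.9 / 442
= 0.0879

0.0879


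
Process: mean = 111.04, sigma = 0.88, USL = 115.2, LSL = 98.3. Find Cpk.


Cpu = (USL - mean) / (3*sigma) = (115.2 - 111.04) / (3*0.88) = 1.5758
Cpl = (mean - LSL) / (3*sigma) = (111.04 - 98.3) / (3*0.88) = 4.8258
Cpk = min(Cpu, Cpl) = 1.5758

1.5758


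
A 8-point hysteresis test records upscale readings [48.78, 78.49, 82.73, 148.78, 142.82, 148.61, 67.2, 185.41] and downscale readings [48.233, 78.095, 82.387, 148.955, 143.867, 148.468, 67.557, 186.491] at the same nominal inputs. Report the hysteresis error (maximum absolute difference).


|48.78 - 48.233| = 0.5470
|78.49 - 78.095| = 0.3950
|82.73 - 82.387| = 0.3430
|148.78 - 148.955| = 0.1750
|142.82 - 143.867| = 1.0470
|148.61 - 148.468| = 0.1420
|67.2 - 67.557| = 0.3570
|185.41 - 186.491| = 1.0810
hysteresis = max(diffs) = 1.0810

1.0810


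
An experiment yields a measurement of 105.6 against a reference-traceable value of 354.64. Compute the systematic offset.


Systematic error = measured - true
= 105.6 - 354.64
= -249.0400

-249.0400
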